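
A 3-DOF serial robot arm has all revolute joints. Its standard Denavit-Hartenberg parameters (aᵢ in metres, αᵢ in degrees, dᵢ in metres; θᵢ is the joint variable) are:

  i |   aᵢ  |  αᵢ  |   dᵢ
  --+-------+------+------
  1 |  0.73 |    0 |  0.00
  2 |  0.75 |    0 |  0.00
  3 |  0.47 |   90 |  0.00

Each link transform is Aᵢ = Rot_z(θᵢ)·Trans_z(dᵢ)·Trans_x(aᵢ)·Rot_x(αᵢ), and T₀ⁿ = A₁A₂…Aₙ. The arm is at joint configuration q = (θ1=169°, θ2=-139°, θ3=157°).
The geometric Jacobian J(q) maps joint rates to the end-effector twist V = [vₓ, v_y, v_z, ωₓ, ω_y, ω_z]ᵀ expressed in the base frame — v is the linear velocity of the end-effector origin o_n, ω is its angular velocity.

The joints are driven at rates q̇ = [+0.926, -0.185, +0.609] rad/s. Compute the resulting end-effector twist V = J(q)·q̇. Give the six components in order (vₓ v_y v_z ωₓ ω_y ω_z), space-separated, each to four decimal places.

-0.3295 -0.8120 0.0000 0.0000 0.0000 1.3500

o_n = [-0.5336, 0.4570, 0.0000]
J₁: ẑ×o_n = [-0.4570, -0.5336, 0.0000], ω = ẑ
J2: z=[0.0000, 0.0000, 1.0000] o=[-0.7166, 0.1393, 0.0000] → [-0.3177, 0.1830, 0.0000, 0.0000, 0.0000, 1.0000]
J3: z=[0.0000, 0.0000, 1.0000] o=[-0.0671, 0.5143, 0.0000] → [0.0573, -0.4665, 0.0000, 0.0000, 0.0000, 1.0000]
V = J·q̇ = [-0.3295, -0.8120, 0.0000, 0.0000, 0.0000, 1.3500]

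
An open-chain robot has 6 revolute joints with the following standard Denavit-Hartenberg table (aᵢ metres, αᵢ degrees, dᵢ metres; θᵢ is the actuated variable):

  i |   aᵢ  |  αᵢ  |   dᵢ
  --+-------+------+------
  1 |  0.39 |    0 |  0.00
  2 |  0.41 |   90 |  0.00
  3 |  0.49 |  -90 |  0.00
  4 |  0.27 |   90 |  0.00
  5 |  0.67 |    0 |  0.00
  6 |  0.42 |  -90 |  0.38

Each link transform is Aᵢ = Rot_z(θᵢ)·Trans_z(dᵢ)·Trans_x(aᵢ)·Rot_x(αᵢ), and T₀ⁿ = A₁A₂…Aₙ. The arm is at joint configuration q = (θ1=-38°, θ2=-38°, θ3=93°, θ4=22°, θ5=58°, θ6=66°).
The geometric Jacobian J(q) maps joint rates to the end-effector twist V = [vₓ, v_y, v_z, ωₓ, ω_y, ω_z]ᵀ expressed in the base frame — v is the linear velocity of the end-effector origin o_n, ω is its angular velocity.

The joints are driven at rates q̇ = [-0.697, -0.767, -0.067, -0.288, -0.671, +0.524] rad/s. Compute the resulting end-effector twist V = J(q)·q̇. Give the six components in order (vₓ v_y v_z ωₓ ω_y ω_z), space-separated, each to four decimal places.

o_n = [-0.0275, 0.2506, 0.9448]
J₁: ẑ×o_n = [-0.2506, -0.0275, 0.0000], ω = ẑ
J2: z=[0.0000, 0.0000, 1.0000] o=[0.3073, -0.2401, 0.0000] → [-0.4907, -0.3348, 0.0000, 0.0000, 0.0000, 1.0000]
J3: z=[-0.9703, -0.2419, 0.0000] o=[0.4065, -0.6379, 0.0000] → [-0.2286, 0.9167, -0.9672, -0.9703, -0.2419, 0.0000]
J4: z=[-0.2416, 0.9690, -0.0523] o=[0.4003, -0.6130, 0.4893] → [0.4865, 0.1324, 0.2059, -0.2416, 0.9690, -0.0523]
J5: z=[-0.9044, -0.2053, 0.3741] o=[0.4953, -0.5759, 0.7393] → [-0.3514, -0.0097, -0.8548, -0.9044, -0.2053, 0.3741]
J6: z=[-0.9044, -0.2053, 0.3741] o=[0.4829, 0.0236, 1.0383] → [-0.0657, -0.2755, -0.3101, -0.9044, -0.2053, 0.3741]
V = J·q̇ = [0.6276, 0.0386, 0.4166, 0.2675, -0.2327, -1.5039]

0.6276 0.0386 0.4166 0.2675 -0.2327 -1.5039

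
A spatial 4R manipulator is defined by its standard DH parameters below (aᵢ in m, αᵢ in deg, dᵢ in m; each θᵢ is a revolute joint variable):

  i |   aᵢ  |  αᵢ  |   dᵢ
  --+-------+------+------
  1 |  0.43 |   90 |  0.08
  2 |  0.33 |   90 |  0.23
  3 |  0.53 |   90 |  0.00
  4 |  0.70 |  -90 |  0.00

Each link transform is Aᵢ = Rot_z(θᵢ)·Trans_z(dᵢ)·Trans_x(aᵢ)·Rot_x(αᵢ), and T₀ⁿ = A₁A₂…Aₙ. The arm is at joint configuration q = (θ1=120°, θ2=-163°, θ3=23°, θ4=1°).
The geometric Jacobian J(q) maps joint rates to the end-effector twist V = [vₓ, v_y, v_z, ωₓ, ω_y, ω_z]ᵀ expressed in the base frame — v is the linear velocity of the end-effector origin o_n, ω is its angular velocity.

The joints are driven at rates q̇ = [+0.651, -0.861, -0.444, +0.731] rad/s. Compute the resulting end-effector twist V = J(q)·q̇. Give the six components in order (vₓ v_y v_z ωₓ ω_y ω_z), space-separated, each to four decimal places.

0.2301 -0.1456 1.6362 -1.2567 -0.8911 0.1429

o_n = [1.1013, -0.4863, -0.3358]
J₁: ẑ×o_n = [0.4863, 1.1013, -0.0000], ω = ẑ
J2: z=[0.8660, 0.5000, 0.0000] o=[-0.2150, 0.3724, 0.0800] → [-0.2079, 0.3601, -1.4018, 0.8660, 0.5000, 0.0000]
J3: z=[0.1462, -0.2532, 0.9563] o=[0.1420, 0.2141, -0.0165] → [0.7507, 0.9641, 0.1405, 0.1462, -0.2532, 0.9563]
J4: z=[-0.6104, -0.7838, -0.1142] o=[0.5546, -0.0864, -0.1591] → [0.0928, -0.1703, 0.6726, -0.6104, -0.7838, -0.1142]
V = J·q̇ = [0.2301, -0.1456, 1.6362, -1.2567, -0.8911, 0.1429]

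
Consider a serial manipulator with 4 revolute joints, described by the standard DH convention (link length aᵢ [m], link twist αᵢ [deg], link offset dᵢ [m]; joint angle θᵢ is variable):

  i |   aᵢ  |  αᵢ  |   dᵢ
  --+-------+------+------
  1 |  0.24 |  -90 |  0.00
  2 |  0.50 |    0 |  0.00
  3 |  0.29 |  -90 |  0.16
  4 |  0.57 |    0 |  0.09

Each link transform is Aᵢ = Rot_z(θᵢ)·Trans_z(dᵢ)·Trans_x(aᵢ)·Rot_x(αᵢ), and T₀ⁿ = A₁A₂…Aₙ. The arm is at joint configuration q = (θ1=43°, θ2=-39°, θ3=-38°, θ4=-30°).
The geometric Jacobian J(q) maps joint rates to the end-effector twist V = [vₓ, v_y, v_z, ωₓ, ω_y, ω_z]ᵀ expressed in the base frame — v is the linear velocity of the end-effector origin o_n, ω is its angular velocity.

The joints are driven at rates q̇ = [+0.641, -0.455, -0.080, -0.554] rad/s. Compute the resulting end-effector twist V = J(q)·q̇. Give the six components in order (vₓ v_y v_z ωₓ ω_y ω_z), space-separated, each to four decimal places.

o_n = [0.3493, 0.9342, 1.0580]
J₁: ẑ×o_n = [-0.9342, 0.3493, 0.0000], ω = ẑ
J2: z=[-0.6820, 0.7314, 0.0000] o=[0.1755, 0.1637, 0.0000] → [0.7737, 0.7215, -0.6525, -0.6820, 0.7314, 0.0000]
J3: z=[-0.6820, 0.7314, 0.0000] o=[0.4597, 0.4287, 0.3147] → [0.5436, 0.5069, -0.2640, -0.6820, 0.7314, 0.0000]
J4: z=[0.7126, 0.6645, -0.2250] o=[0.3983, 0.5902, 0.5972] → [0.3835, -0.3173, 0.2777, 0.7126, 0.6645, -0.2250]
V = J·q̇ = [-1.2068, 0.0308, 0.1642, -0.0299, -0.7594, 0.7656]

-1.2068 0.0308 0.1642 -0.0299 -0.7594 0.7656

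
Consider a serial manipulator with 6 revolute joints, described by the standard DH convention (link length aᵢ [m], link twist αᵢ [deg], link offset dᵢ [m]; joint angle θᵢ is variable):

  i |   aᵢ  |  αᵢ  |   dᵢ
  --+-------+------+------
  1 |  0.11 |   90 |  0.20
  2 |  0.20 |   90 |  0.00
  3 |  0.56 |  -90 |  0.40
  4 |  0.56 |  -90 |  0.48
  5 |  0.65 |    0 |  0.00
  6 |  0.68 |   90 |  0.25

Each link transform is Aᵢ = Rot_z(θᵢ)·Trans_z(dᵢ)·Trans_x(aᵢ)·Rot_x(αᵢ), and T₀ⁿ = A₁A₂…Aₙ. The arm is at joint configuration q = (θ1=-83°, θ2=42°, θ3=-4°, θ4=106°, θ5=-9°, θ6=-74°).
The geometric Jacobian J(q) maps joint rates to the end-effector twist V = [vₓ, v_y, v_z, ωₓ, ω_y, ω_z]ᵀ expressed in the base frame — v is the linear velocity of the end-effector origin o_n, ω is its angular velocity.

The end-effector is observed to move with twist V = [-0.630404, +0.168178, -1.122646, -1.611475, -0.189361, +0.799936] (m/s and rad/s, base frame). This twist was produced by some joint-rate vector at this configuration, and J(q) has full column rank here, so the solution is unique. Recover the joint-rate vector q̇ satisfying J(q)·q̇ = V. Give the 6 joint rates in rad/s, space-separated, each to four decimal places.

o_n = [-1.2727, 0.0598, 0.9389]
J₁: ẑ×o_n = [-0.0598, -1.2727, 0.0000], ω = ẑ
J2: z=[-0.9925, -0.1219, 0.0000] o=[0.0134, -0.1092, 0.2000] → [-0.0900, 0.7333, -0.3245, -0.9925, -0.1219, 0.0000]
J3: z=[0.0815, -0.6641, -0.7431] o=[0.0315, -0.2567, 0.3338] → [-0.1666, 0.9199, -0.8404, 0.0815, -0.6641, -0.7431]
J4: z=[-0.9838, -0.1730, 0.0467] o=[0.1535, -0.9297, 0.4104] → [-0.1376, 0.4534, -1.2202, -0.9838, -0.1730, 0.0467]
J5: z=[-0.1309, 0.5161, -0.8465] o=[-0.3873, -0.5429, 0.7298] → [0.6181, 0.7769, 0.3781, -0.1309, 0.5161, -0.8465]
J6: z=[-0.1309, 0.5161, -0.8465] o=[-0.5659, -0.0220, 1.0750] → [-0.0011, 0.5805, 0.3541, -0.1309, 0.5161, -0.8465]
q̇ = J⁺·V = [-0.2510, 0.7370, -0.6050, 0.9320, -0.8920, 0.2330]

-0.2510 0.7370 -0.6050 0.9320 -0.8920 0.2330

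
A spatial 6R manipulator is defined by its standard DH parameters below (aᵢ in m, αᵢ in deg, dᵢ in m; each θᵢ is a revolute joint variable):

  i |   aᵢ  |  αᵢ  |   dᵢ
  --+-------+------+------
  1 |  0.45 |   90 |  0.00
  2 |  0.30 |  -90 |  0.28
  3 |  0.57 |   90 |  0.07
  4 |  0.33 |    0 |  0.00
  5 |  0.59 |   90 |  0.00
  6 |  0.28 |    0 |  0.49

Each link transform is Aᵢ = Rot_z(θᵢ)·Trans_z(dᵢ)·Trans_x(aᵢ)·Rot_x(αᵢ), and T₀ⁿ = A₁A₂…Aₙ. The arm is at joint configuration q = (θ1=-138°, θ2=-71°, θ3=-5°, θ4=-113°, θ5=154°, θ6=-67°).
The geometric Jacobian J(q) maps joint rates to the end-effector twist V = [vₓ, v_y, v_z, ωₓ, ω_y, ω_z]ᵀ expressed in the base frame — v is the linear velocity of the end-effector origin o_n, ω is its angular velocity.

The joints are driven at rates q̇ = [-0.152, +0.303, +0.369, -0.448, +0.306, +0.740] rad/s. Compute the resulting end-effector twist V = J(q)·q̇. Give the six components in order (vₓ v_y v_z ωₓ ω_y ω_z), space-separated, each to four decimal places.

-0.1891 -0.5376 0.1751 -0.1233 0.1633 -0.6827

o_n = [-0.7126, -0.4590, -1.5674]
J₁: ẑ×o_n = [0.4590, -0.7126, 0.0000], ω = ẑ
J2: z=[-0.6691, 0.7431, 0.0000] o=[-0.3344, -0.3011, 0.0000] → [-1.1648, -1.0488, 0.3867, -0.6691, 0.7431, 0.0000]
J3: z=[-0.7027, -0.6327, 0.3256] o=[-0.5944, -0.1584, -0.2837] → [0.9101, -0.9405, 0.1364, -0.7027, -0.6327, 0.3256]
J4: z=[-0.6455, 0.7593, 0.0824] o=[-0.8142, -0.2895, -0.7978] → [-0.5705, -0.4885, 0.0323, -0.6455, 0.7593, 0.0824]
J5: z=[-0.6455, 0.7593, 0.0824] o=[-0.5621, -0.0776, -0.7752] → [-0.5701, -0.5238, 0.3604, -0.6455, 0.7593, 0.0824]
J6: z=[0.3339, 0.3776, -0.8637] o=[-0.9674, -0.3903, -1.0686] → [-0.2477, -0.0535, -0.1192, 0.3339, 0.3776, -0.8637]
V = J·q̇ = [-0.1891, -0.5376, 0.1751, -0.1233, 0.1633, -0.6827]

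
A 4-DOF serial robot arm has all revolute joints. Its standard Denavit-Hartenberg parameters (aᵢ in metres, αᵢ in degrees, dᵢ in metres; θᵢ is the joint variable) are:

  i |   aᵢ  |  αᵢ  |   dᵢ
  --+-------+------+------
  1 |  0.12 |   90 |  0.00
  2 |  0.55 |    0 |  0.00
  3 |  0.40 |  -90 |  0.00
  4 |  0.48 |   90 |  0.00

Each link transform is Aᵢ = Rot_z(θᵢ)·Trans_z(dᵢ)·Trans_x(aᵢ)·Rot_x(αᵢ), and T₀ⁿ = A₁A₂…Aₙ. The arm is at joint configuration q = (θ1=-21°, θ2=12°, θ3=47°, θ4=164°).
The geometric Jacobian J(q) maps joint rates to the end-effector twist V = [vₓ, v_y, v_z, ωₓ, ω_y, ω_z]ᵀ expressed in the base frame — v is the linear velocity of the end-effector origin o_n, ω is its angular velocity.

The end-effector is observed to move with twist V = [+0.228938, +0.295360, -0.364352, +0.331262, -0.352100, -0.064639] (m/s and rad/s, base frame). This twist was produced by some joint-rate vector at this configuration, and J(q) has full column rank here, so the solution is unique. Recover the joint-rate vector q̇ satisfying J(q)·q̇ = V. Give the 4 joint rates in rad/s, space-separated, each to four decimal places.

0.1970 -0.7720 0.9820 -0.5080

o_n = [0.6322, -0.1009, 0.0617]
J₁: ẑ×o_n = [0.1009, 0.6322, -0.0000], ω = ẑ
J2: z=[-0.3584, -0.9336, 0.0000] o=[0.1120, -0.0430, 0.0000] → [-0.0576, 0.0221, 0.5064, -0.3584, -0.9336, 0.0000]
J3: z=[-0.3584, -0.9336, 0.0000] o=[0.6143, -0.2358, 0.1144] → [0.0491, -0.0189, -0.0316, -0.3584, -0.9336, 0.0000]
J4: z=[-0.8002, 0.3072, 0.5150] o=[0.8066, -0.3096, 0.4572] → [-0.2290, -0.4063, -0.1134, -0.8002, 0.3072, 0.5150]
q̇ = J⁺·V = [0.1970, -0.7720, 0.9820, -0.5080]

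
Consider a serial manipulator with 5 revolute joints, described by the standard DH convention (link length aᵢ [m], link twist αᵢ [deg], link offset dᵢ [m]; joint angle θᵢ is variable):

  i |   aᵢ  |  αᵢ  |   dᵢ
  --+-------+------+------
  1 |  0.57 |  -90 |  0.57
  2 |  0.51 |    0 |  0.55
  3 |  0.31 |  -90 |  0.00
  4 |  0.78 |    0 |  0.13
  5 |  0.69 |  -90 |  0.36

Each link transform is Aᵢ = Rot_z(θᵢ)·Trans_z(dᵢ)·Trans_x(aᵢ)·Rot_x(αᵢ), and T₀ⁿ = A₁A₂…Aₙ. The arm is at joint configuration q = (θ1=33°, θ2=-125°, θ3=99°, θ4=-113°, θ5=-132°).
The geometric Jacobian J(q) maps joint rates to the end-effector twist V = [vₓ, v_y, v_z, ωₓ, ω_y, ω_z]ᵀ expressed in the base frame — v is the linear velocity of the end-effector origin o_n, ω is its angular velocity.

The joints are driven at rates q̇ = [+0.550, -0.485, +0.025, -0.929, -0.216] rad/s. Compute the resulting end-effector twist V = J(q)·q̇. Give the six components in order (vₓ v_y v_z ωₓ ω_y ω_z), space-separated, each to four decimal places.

0.0546 -0.5462 -0.1400 -0.1704 -0.6592 1.5791

o_n = [-0.1530, 0.6669, 0.4218]
J₁: ẑ×o_n = [-0.6669, -0.1530, 0.0000], ω = ẑ
J2: z=[-0.5446, 0.8387, 0.0000] o=[0.4780, 0.3104, 0.5700] → [-0.1243, -0.0807, 0.3351, -0.5446, 0.8387, 0.0000]
J3: z=[-0.5446, 0.8387, 0.0000] o=[-0.0668, 0.6124, 0.9878] → [-0.4746, -0.3082, 0.0426, -0.5446, 0.8387, 0.0000]
J4: z=[0.3676, 0.2388, -0.8988] o=[0.1668, 0.7641, 1.1237] → [-0.2550, 0.5455, 0.0406, 0.3676, 0.2388, -0.8988]
J5: z=[0.3676, 0.2388, -0.8988] o=[-0.4062, 1.2482, 0.8732] → [-0.6302, -0.0616, -0.2741, 0.3676, 0.2388, -0.8988]
V = J·q̇ = [0.0546, -0.5462, -0.1400, -0.1704, -0.6592, 1.5791]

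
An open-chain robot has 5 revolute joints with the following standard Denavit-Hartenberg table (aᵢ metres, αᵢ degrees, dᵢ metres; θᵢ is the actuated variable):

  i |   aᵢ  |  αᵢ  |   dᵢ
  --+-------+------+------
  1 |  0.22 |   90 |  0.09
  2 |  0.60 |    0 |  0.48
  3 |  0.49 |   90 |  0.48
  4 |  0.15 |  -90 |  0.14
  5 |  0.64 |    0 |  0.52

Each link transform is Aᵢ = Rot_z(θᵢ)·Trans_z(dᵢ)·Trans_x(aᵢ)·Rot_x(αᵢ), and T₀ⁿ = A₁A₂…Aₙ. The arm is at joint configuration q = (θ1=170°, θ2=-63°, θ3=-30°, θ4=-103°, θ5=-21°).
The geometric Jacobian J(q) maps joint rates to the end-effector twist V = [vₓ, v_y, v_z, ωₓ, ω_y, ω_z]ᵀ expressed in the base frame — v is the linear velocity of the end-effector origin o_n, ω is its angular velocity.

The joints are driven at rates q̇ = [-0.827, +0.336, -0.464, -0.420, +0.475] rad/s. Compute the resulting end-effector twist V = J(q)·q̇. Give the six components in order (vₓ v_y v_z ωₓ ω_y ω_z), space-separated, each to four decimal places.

o_n = [-0.0590, 0.1269, -1.2527]
J₁: ẑ×o_n = [-0.1269, -0.0590, 0.0000], ω = ẑ
J2: z=[0.1736, 0.9848, 0.0000] o=[-0.2167, 0.0382, 0.0900] → [-1.3223, 0.2332, -0.1398, 0.1736, 0.9848, 0.0000]
J3: z=[0.1736, 0.9848, 0.0000] o=[-0.4016, 0.5582, -0.4446] → [-0.7958, 0.1403, -0.4122, 0.1736, 0.9848, 0.0000]
J4: z=[0.9835, -0.1734, 0.0523] o=[-0.2930, 1.0265, -0.9339] → [0.1024, 0.3257, -0.8441, 0.9835, -0.1734, 0.0523]
J5: z=[0.0112, -0.2304, -0.9730] o=[-0.1824, 0.8586, -0.8929] → [-0.6291, -0.1160, 0.0203, 0.0112, -0.2304, -0.9730]
V = J·q̇ = [-0.3119, -0.1298, 0.5085, -0.4300, -0.1627, -1.3112]

-0.3119 -0.1298 0.5085 -0.4300 -0.1627 -1.3112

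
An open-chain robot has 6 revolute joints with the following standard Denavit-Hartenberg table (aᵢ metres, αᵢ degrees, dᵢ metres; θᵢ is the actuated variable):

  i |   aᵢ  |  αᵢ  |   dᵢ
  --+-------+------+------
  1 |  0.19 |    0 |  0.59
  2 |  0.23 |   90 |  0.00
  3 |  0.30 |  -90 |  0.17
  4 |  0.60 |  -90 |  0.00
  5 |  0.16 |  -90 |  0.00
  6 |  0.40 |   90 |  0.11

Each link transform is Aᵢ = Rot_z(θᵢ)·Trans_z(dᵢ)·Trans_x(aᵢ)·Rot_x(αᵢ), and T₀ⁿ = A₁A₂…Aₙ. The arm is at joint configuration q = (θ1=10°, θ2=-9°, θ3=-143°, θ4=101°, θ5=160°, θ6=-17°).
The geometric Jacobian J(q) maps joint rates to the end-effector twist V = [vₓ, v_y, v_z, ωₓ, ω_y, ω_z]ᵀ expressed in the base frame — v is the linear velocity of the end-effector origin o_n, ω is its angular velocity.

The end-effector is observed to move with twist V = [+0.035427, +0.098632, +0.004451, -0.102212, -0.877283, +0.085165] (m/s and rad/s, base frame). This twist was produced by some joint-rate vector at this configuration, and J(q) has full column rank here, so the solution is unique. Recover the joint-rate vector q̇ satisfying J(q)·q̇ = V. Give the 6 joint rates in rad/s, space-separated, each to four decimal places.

0.4920 -0.0050 0.9880 0.3780 -0.3510 -0.1360

o_n = [0.2302, -0.1070, 0.5502]
J₁: ẑ×o_n = [0.1070, 0.2302, -0.0000], ω = ẑ
J2: z=[0.0000, 0.0000, 1.0000] o=[0.1871, 0.0330, 0.5900] → [0.1400, 0.0431, -0.0000, 0.0000, 0.0000, 1.0000]
J3: z=[0.0175, -0.9998, 0.0000] o=[0.4171, 0.0370, 0.5900] → [0.0398, 0.0007, -0.1894, 0.0175, -0.9998, 0.0000]
J4: z=[0.6017, 0.0105, -0.7986] o=[0.1805, -0.1371, 0.4095] → [0.0256, -0.1244, 0.0176, 0.6017, 0.0105, -0.7986]
J5: z=[0.7872, -0.1771, 0.5908] o=[0.2616, 0.4533, 0.4784] → [0.3183, -0.0751, -0.4466, 0.7872, -0.1771, 0.5908]
J6: z=[0.5192, -0.3267, -0.7897] o=[0.2084, 0.3048, 0.5048] → [-0.3400, -0.0408, -0.2067, 0.5192, -0.3267, -0.7897]
q̇ = J⁺·V = [0.4920, -0.0050, 0.9880, 0.3780, -0.3510, -0.1360]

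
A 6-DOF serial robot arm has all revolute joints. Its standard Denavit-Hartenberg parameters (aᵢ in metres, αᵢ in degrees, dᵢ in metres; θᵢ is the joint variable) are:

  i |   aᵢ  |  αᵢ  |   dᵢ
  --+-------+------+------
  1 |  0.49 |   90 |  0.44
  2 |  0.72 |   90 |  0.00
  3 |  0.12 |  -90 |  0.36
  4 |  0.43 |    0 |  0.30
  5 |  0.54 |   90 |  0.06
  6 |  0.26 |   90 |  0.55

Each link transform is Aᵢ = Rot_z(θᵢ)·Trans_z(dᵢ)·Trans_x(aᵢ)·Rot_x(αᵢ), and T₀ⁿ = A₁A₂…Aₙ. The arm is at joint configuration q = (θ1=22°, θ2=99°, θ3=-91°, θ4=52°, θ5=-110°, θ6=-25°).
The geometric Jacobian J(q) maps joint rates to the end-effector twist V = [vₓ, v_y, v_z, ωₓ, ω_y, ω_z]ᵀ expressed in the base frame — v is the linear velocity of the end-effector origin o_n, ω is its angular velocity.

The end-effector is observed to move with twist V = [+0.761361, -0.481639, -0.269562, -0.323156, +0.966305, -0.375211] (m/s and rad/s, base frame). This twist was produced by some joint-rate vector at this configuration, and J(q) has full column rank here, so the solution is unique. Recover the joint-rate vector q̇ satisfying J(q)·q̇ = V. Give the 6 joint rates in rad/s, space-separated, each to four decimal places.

o_n = [1.0781, 0.7954, 1.5443]
J₁: ẑ×o_n = [-0.7954, 1.0781, 0.0000], ω = ẑ
J2: z=[0.3746, -0.9272, 0.0000] o=[0.4543, 0.1836, 0.4400] → [-1.0239, -0.4137, 0.8076, 0.3746, -0.9272, 0.0000]
J3: z=[0.9158, 0.3700, 0.1564] o=[0.3499, 0.1414, 1.1511] → [0.0431, -0.2461, 0.3295, 0.9158, 0.3700, 0.1564]
J4: z=[-0.1516, -0.0424, 0.9875] o=[0.6349, 0.3859, 1.2054] → [-0.4188, 0.4890, -0.0433, -0.1516, -0.0424, 0.9875]
J5: z=[-0.1516, -0.0424, 0.9875] o=[0.1807, 0.4935, 1.4441] → [-0.3024, 0.9015, -0.0077, -0.1516, -0.0424, 0.9875]
J6: z=[0.8008, -0.5910, 0.0975] o=[0.4845, 0.9260, 1.5700] → [0.0280, 0.0785, 0.2463, 0.8008, -0.5910, 0.0975]
q̇ = J⁺·V = [-0.6530, -0.3050, 0.5470, -0.1130, 0.3900, -0.8340]

-0.6530 -0.3050 0.5470 -0.1130 0.3900 -0.8340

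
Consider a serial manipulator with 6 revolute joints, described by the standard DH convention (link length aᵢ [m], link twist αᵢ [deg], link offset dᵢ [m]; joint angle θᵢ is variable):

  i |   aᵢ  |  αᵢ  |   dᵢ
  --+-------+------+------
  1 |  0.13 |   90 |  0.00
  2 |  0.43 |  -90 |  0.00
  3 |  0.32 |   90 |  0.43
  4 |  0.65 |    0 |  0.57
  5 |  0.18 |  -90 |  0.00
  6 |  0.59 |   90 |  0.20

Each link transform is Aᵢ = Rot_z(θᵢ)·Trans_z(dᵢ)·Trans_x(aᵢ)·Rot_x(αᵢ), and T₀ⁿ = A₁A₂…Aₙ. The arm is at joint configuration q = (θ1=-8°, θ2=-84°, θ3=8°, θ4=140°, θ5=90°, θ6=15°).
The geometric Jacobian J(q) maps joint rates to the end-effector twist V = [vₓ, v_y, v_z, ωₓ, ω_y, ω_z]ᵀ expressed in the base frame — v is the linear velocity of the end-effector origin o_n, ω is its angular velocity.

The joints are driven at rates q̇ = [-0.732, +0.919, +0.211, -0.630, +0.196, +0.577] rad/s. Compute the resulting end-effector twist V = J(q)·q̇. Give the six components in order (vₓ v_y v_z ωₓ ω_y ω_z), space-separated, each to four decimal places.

0.1512 0.0136 0.1153 -0.1779 -0.4069 -1.1240

o_n = [0.2026, -0.5170, 0.0288]
J₁: ẑ×o_n = [0.5170, 0.2026, -0.0000], ω = ẑ
J2: z=[-0.1392, -0.9903, 0.0000] o=[0.1287, -0.0181, 0.0000] → [-0.0285, 0.0040, 0.1426, -0.1392, -0.9903, 0.0000]
J3: z=[0.9848, -0.1384, 0.1045] o=[0.1732, -0.0243, -0.4276] → [-0.0117, -0.4465, -0.4811, 0.9848, -0.1384, 0.1045]
J4: z=[-0.1234, -0.9827, -0.1384] o=[0.6357, -0.0444, -0.6978] → [-0.7795, 0.1496, -0.3673, -0.1234, -0.9827, -0.1384]
J5: z=[-0.1234, -0.9827, -0.1384] o=[0.9162, -0.7238, -0.2427] → [-0.2382, 0.1323, -0.7267, -0.1234, -0.9827, -0.1384]
J6: z=[-0.5397, 0.1835, -0.8216] o=[0.7663, -0.7190, -0.1432] → [0.1975, 0.5559, -0.0056, -0.5397, 0.1835, -0.8216]
V = J·q̇ = [0.1512, 0.0136, 0.1153, -0.1779, -0.4069, -1.1240]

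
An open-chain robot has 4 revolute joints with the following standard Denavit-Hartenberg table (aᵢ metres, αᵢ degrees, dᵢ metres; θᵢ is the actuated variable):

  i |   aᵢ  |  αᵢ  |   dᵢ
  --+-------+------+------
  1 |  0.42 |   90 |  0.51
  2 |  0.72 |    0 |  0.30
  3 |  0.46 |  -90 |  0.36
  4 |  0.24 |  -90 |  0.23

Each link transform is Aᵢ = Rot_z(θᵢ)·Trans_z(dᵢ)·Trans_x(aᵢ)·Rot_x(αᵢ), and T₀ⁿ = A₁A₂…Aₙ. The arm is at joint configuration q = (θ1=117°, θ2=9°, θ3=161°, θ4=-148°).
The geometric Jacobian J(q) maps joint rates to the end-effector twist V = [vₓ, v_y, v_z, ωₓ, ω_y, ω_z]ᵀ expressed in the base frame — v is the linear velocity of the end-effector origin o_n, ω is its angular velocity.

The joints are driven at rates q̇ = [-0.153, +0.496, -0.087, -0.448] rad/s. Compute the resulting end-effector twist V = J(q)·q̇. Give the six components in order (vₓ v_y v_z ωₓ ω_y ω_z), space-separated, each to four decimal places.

0.0539 -0.0239 0.2232 0.3291 0.2550 0.2882

o_n = [0.3207, 1.1046, 0.4407]
J₁: ẑ×o_n = [-1.1046, 0.3207, 0.0000], ω = ẑ
J2: z=[0.8910, 0.4540, 0.0000] o=[-0.1907, 0.3742, 0.5100] → [-0.0315, 0.0618, 0.4186, 0.8910, 0.4540, 0.0000]
J3: z=[0.8910, 0.4540, 0.0000] o=[-0.2462, 1.1440, 0.6226] → [-0.0826, 0.1621, -0.2925, 0.8910, 0.4540, 0.0000]
J4: z=[0.0788, -0.1547, -0.9848] o=[0.2802, 0.9038, 0.7025] → [0.2382, -0.0192, 0.0221, 0.0788, -0.1547, -0.9848]
V = J·q̇ = [0.0539, -0.0239, 0.2232, 0.3291, 0.2550, 0.2882]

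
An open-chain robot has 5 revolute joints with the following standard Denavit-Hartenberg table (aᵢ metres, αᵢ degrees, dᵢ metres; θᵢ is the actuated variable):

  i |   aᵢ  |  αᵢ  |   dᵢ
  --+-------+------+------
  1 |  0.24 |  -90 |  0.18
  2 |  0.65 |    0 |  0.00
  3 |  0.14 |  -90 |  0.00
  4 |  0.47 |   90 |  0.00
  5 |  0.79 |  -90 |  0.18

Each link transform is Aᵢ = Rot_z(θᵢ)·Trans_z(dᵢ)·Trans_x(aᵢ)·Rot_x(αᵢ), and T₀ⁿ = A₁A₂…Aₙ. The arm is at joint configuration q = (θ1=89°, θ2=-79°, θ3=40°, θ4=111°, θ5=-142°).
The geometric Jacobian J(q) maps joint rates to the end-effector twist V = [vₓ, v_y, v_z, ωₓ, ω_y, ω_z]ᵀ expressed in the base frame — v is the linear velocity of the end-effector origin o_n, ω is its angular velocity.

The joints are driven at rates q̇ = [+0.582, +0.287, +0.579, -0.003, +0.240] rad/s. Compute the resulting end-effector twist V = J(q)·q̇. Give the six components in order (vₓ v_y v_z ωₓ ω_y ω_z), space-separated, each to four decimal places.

-0.0801 0.5376 0.0750 -0.7769 0.1858 0.7253

o_n = [-0.0719, 0.3411, 1.4243]
J₁: ẑ×o_n = [-0.3411, -0.0719, 0.0000], ω = ẑ
J2: z=[-0.9998, 0.0175, 0.0000] o=[0.0042, 0.2400, 0.1800] → [0.0217, 1.2441, -0.0998, -0.9998, 0.0175, 0.0000]
J3: z=[-0.9998, 0.0175, 0.0000] o=[0.0064, 0.3640, 0.8181] → [0.0106, 0.6061, 0.0242, -0.9998, 0.0175, 0.0000]
J4: z=[0.0110, 0.6292, -0.7771] o=[0.0083, 0.4728, 0.9062] → [0.2237, 0.0566, 0.0490, 0.0110, 0.6292, -0.7771]
J5: z=[0.3710, 0.7192, 0.5875] o=[0.4447, 0.3342, 0.8002] → [0.4448, -0.5351, 0.3741, 0.3710, 0.7192, 0.5875]
V = J·q̇ = [-0.0801, 0.5376, 0.0750, -0.7769, 0.1858, 0.7253]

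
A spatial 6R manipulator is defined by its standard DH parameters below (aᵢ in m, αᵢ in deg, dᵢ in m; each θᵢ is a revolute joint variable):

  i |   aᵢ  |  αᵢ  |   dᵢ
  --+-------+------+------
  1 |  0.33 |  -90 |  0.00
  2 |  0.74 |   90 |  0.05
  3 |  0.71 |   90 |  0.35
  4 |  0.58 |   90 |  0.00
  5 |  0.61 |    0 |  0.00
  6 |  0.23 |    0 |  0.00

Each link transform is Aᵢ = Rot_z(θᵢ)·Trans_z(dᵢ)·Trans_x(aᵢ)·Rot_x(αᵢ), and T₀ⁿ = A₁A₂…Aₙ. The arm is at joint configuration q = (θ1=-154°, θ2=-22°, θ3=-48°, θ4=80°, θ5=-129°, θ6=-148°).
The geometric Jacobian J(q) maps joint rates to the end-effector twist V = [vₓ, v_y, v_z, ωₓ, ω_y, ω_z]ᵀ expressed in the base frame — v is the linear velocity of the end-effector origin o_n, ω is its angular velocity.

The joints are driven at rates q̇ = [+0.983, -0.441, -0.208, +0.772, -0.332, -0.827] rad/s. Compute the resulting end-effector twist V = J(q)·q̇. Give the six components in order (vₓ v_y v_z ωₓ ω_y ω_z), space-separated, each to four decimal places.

0.9542 -1.0021 0.5186 1.0644 0.6408 0.4757

o_n = [-1.4409, -0.3222, 1.0625]
J₁: ẑ×o_n = [0.3222, -1.4409, 0.0000], ω = ẑ
J2: z=[0.4384, -0.8988, 0.0000] o=[-0.2966, -0.1447, 0.0000] → [-0.9550, -0.4658, -1.1063, 0.4384, -0.8988, 0.0000]
J3: z=[0.3367, 0.1642, 0.9272] o=[-0.8914, -0.4904, 0.2772] → [-0.0270, -0.7739, 0.1469, 0.3367, 0.1642, 0.9272]
J4: z=[0.3260, 0.9035, -0.2784] o=[-1.4007, -0.1518, 0.7797] → [0.2081, -0.0810, -0.0192, 0.3260, 0.9035, -0.2784]
J5: z=[-0.9284, 0.3614, 0.0858] o=[-1.2974, -0.0181, 1.3345] → [-0.0722, -0.2649, 0.3342, -0.9284, 0.3614, 0.0858]
J6: z=[-0.9284, 0.3614, 0.0858] o=[-1.5203, -0.5349, 1.0993] → [-0.0315, -0.0273, -0.2262, -0.9284, 0.3614, 0.0858]
V = J·q̇ = [0.9542, -1.0021, 0.5186, 1.0644, 0.6408, 0.4757]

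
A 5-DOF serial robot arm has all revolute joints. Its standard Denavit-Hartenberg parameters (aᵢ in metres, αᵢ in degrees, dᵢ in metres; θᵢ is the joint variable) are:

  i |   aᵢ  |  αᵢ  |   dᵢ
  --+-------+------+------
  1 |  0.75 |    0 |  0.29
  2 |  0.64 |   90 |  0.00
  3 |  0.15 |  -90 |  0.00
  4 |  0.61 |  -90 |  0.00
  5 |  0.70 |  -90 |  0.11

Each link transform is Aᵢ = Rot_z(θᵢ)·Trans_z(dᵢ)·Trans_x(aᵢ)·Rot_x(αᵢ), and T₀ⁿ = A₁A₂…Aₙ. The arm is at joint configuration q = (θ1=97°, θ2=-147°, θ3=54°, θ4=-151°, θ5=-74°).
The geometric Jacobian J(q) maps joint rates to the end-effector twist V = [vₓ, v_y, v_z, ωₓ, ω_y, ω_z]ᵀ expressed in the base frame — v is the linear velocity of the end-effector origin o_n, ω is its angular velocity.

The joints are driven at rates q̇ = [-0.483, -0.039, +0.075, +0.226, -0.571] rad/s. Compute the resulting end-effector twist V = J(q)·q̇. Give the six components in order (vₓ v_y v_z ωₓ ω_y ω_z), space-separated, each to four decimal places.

0.4175 0.1972 0.3626 0.1030 0.5375 -0.6131

o_n = [-0.5903, 0.5838, 0.2819]
J₁: ẑ×o_n = [-0.5838, -0.5903, 0.0000], ω = ẑ
J2: z=[0.0000, 0.0000, 1.0000] o=[-0.0914, 0.7444, 0.2900] → [0.1607, -0.4989, 0.0000, 0.0000, 0.0000, 1.0000]
J3: z=[-0.7660, -0.6428, 0.0000] o=[0.3200, 0.2541, 0.2900] → [0.0052, -0.0062, -0.8376, -0.7660, -0.6428, 0.0000]
J4: z=[-0.5200, 0.6197, 0.5878] o=[0.3767, 0.1866, 0.4114] → [-0.3137, -0.6357, 0.3928, -0.5200, 0.6197, 0.5878]
J5: z=[-0.4868, -0.7805, 0.3922] o=[-0.0515, 0.2367, -0.0203] → [-0.3719, -0.0643, -0.5895, -0.4868, -0.7805, 0.3922]
V = J·q̇ = [0.4175, 0.1972, 0.3626, 0.1030, 0.5375, -0.6131]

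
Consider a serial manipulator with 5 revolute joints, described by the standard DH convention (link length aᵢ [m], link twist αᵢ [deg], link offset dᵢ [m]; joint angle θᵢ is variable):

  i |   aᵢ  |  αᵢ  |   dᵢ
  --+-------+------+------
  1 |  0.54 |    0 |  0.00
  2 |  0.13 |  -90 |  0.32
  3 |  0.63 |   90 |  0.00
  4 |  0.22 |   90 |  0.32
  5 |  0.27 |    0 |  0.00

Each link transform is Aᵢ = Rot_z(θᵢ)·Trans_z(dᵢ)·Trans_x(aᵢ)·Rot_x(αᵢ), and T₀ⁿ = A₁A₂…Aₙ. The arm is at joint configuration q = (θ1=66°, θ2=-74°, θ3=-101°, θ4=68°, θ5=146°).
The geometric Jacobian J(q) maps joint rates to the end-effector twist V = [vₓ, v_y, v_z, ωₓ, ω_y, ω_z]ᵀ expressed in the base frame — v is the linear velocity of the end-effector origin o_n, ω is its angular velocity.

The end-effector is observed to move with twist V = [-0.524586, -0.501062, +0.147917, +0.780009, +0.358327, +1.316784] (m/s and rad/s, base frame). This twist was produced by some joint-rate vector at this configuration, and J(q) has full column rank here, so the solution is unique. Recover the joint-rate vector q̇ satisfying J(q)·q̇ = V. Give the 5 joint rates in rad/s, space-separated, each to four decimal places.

o_n = [-0.2287, 0.5527, 0.8471]
J₁: ẑ×o_n = [-0.5527, -0.2287, 0.0000], ω = ẑ
J2: z=[0.0000, 0.0000, 1.0000] o=[0.2196, 0.4933, 0.0000] → [-0.0594, -0.4484, 0.0000, 0.0000, 0.0000, 1.0000]
J3: z=[0.1392, 0.9903, 0.0000] o=[0.3484, 0.4752, 0.3200] → [0.5220, -0.0734, 0.5823, 0.1392, 0.9903, 0.0000]
J4: z=[-0.9721, 0.1366, -0.1908] o=[0.2293, 0.4920, 0.9384] → [-0.0009, -0.0013, 0.0035, -0.9721, 0.1366, -0.1908]
J5: z=[-0.2273, -0.3463, 0.9101] o=[-0.0689, 0.7399, 0.9583] → [0.2088, -0.1707, -0.0128, -0.2273, -0.3463, 0.9101]
q̇ = J⁺·V = [0.8690, 0.8580, 0.2450, -0.6310, -0.5830]

0.8690 0.8580 0.2450 -0.6310 -0.5830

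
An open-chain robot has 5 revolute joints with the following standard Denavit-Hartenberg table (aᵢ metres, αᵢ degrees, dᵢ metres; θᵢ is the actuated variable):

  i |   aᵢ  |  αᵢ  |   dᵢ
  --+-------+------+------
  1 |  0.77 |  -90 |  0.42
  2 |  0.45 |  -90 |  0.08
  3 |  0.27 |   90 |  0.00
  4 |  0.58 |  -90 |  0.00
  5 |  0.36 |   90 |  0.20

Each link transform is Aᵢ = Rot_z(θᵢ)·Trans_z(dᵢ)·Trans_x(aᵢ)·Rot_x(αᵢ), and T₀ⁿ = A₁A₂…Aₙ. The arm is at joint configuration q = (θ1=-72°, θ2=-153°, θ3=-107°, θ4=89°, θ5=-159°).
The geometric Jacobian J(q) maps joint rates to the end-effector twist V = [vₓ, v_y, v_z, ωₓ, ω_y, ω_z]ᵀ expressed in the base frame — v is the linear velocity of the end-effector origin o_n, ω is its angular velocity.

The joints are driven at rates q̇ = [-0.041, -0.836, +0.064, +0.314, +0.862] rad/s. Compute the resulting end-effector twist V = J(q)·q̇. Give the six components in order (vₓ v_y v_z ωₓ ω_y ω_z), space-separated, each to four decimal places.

o_n = [0.2965, -0.5457, 0.7788]
J₁: ẑ×o_n = [0.5457, 0.2965, -0.0000], ω = ẑ
J2: z=[0.9511, 0.3090, 0.0000] o=[0.2379, -0.7323, 0.4200] → [0.1109, -0.3413, 0.1594, 0.9511, 0.3090, 0.0000]
J3: z=[0.1403, -0.4318, 0.8910] o=[0.1901, -0.3263, 0.6243] → [0.1288, 0.0731, 0.0151, 0.1403, -0.4318, 0.8910]
J4: z=[-0.0148, -0.9007, -0.4342] o=[0.4574, -0.3134, 0.5885] → [-0.2723, 0.0727, -0.1415, -0.0148, -0.9007, -0.4342]
J5: z=[-0.9874, -0.0553, 0.1483] o=[0.5488, -0.5633, 1.1038] → [0.0154, -0.3583, -0.0313, -0.9874, -0.0553, 0.1483]
V = J·q̇ = [-0.1791, -0.0082, -0.2037, -1.6419, -0.6165, 0.0075]

-0.1791 -0.0082 -0.2037 -1.6419 -0.6165 0.0075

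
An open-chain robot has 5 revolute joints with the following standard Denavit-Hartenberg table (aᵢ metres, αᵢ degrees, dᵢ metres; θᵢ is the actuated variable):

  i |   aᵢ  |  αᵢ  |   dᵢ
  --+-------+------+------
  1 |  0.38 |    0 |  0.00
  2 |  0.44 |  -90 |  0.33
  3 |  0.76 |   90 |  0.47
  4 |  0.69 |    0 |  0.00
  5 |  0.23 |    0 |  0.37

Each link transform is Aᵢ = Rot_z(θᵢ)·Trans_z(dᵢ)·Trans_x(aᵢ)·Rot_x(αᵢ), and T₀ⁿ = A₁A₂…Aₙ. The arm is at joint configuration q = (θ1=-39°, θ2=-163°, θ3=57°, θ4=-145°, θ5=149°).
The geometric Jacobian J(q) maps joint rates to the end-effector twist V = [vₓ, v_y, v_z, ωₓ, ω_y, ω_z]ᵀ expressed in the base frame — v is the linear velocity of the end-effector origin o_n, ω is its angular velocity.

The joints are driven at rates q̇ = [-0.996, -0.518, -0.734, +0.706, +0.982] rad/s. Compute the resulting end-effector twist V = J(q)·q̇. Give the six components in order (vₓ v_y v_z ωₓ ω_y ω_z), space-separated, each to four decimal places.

-0.0363 1.2394 0.1857 -1.0376 1.2109 -0.5946

o_n = [-0.6484, 0.0448, 0.1757]
J₁: ẑ×o_n = [-0.0448, -0.6484, 0.0000], ω = ẑ
J2: z=[0.0000, 0.0000, 1.0000] o=[0.2953, -0.2391, 0.0000] → [-0.2839, -0.9437, 0.0000, 0.0000, 0.0000, 1.0000]
J3: z=[-0.3746, -0.9272, 0.0000] o=[-0.1126, -0.0743, 0.3300] → [0.1430, -0.0578, -0.5414, -0.3746, -0.9272, 0.0000]
J4: z=[-0.7776, 0.3142, 0.5446] o=[-0.6725, -0.3550, -0.3074] → [-0.0660, 0.3888, -0.3185, -0.7776, 0.3142, 0.5446]
J5: z=[-0.7776, 0.3142, 0.5446] o=[-0.2388, -0.1034, 0.1666] → [-0.0778, -0.2160, 0.0135, -0.7776, 0.3142, 0.5446]
V = J·q̇ = [-0.0363, 1.2394, 0.1857, -1.0376, 1.2109, -0.5946]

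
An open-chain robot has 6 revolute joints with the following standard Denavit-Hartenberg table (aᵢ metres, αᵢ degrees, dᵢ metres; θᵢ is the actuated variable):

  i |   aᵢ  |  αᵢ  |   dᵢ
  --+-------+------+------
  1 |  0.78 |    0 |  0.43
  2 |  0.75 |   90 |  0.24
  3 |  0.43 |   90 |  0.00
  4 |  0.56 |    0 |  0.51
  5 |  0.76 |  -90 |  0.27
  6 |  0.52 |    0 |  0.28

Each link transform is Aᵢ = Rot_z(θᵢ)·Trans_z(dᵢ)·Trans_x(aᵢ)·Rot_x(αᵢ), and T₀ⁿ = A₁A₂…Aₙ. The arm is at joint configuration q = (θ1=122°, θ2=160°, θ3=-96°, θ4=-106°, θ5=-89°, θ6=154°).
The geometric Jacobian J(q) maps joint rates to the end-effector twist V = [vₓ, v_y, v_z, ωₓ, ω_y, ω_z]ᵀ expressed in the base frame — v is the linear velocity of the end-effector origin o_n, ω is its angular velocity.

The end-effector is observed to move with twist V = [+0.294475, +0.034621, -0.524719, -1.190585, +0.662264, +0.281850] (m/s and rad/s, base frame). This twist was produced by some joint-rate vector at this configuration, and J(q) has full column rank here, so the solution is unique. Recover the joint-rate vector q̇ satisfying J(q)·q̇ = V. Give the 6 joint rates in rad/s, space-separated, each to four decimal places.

o_n = [0.3472, 0.6092, 0.8068]
J₁: ẑ×o_n = [-0.6092, 0.3472, 0.0000], ω = ẑ
J2: z=[0.0000, 0.0000, 1.0000] o=[-0.4133, 0.6615, 0.4300] → [0.0523, 0.7605, -0.0000, 0.0000, 0.0000, 1.0000]
J3: z=[-0.9781, -0.2079, 0.0000] o=[-0.2574, -0.0721, 0.6700] → [-0.0284, 0.1338, -0.5407, -0.9781, -0.2079, 0.0000]
J4: z=[-0.2068, 0.9728, 0.1045] o=[-0.2667, -0.0282, 0.2424] → [0.4824, 0.1809, -0.7290, -0.2068, 0.9728, 0.1045]
J5: z=[-0.2068, 0.9728, 0.1045] o=[0.1577, 0.5641, 0.4492] → [0.3431, 0.0937, -0.1937, -0.2068, 0.9728, 0.1045]
J6: z=[0.9504, 0.1744, 0.2574] o=[-0.0746, 0.7108, 1.2075] → [-0.0437, 0.4894, -0.1701, 0.9504, 0.1744, 0.2574]
q̇ = J⁺·V = [0.1870, 0.1850, 0.3430, 0.5400, 0.3410, -0.7080]

0.1870 0.1850 0.3430 0.5400 0.3410 -0.7080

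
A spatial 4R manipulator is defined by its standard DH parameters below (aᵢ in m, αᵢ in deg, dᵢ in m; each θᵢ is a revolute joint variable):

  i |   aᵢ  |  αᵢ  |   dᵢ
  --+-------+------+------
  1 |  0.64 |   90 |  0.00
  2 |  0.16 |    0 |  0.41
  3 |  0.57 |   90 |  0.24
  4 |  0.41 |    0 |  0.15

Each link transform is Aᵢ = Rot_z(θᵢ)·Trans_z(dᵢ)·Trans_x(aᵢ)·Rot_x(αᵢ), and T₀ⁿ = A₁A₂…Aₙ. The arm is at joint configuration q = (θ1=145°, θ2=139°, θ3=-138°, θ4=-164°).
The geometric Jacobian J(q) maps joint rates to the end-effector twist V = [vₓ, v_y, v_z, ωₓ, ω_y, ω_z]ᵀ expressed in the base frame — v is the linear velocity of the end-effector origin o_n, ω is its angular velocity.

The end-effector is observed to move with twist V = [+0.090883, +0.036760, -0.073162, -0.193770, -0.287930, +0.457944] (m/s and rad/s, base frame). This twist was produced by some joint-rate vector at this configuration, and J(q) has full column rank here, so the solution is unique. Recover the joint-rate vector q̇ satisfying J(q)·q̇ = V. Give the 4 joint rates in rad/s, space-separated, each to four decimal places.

0.0900 0.0870 -0.4340 -0.3680

o_n = [-0.2635, 0.8401, -0.0419]
J₁: ẑ×o_n = [-0.8401, -0.2635, 0.0000], ω = ẑ
J2: z=[0.5736, 0.8192, 0.0000] o=[-0.5243, 0.3671, 0.0000] → [-0.0344, 0.0241, 0.0577, 0.5736, 0.8192, 0.0000]
J3: z=[0.5736, 0.8192, 0.0000] o=[-0.1902, 0.6337, 0.1050] → [-0.1203, 0.0843, 0.1785, 0.5736, 0.8192, 0.0000]
J4: z=[-0.0143, 0.0100, -0.9998] o=[-0.5194, 1.1572, 0.1149] → [-0.3186, -0.2580, 0.0020, -0.0143, 0.0100, -0.9998]
q̇ = J⁺·V = [0.0900, 0.0870, -0.4340, -0.3680]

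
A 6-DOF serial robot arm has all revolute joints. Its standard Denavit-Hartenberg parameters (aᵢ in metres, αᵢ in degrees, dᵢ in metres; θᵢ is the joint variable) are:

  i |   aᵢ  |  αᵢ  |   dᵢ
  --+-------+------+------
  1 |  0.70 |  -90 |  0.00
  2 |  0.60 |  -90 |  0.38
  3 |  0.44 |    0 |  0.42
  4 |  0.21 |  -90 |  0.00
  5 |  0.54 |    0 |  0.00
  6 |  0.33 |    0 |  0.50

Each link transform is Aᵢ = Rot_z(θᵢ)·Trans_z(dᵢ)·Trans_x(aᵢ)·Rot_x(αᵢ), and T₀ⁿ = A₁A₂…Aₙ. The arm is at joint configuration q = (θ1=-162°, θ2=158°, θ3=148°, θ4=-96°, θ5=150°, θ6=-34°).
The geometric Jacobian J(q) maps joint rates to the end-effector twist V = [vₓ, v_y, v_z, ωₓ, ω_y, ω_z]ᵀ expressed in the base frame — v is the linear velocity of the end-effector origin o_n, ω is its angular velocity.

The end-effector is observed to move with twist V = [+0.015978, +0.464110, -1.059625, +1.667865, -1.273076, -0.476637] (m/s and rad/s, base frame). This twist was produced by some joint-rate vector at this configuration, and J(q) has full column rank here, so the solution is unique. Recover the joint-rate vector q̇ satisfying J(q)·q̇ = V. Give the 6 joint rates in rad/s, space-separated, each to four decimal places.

o_n = [-1.0356, -0.5005, 0.0195]
J₁: ẑ×o_n = [0.5005, -1.0356, 0.0000], ω = ẑ
J2: z=[0.3090, -0.9511, 0.0000] o=[-0.6657, -0.2163, 0.0000] → [-0.0185, -0.0060, -0.4395, 0.3090, -0.9511, 0.0000]
J3: z=[0.3563, 0.1158, 0.9272] o=[-0.0192, -0.4058, -0.2248] → [0.1161, -1.0293, 0.0839, 0.3563, 0.1158, 0.9272]
J4: z=[0.3563, 0.1158, 0.9272] o=[-0.2707, -0.2423, 0.3044] → [0.2064, -0.6077, -0.0034, 0.3563, 0.1158, 0.9272]
J5: z=[-0.8851, 0.3598, 0.2952] o=[-0.2078, -0.0479, 0.2560] → [0.0485, -0.4537, 0.6984, -0.8851, 0.3598, 0.2952]
J6: z=[-0.8851, 0.3598, 0.2952] o=[-0.4440, -0.5121, 0.1135] → [-0.0373, -0.2579, 0.2025, -0.8851, 0.3598, 0.2952]
q̇ = J⁺·V = [0.1660, 0.6740, 0.1450, -0.2940, -0.8680, -0.8410]

0.1660 0.6740 0.1450 -0.2940 -0.8680 -0.8410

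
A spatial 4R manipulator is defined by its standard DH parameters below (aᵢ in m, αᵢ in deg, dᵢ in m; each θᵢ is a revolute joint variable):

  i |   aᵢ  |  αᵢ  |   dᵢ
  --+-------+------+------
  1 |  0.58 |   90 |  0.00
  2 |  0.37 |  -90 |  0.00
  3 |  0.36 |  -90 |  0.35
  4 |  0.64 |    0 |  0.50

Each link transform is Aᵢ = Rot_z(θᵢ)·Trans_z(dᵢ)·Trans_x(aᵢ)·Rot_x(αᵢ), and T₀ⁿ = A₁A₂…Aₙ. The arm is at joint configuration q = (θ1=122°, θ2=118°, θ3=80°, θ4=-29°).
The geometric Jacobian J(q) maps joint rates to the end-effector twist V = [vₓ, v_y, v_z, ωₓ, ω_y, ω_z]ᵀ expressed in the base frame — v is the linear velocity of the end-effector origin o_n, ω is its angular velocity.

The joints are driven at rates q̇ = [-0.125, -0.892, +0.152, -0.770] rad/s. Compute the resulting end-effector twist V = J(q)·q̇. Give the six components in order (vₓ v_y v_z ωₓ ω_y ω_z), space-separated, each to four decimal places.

0.4593 -0.2004 0.1635 -0.3833 -0.8176 0.4732

o_n = [-0.8309, -0.5434, -0.2770]
J₁: ẑ×o_n = [0.5434, -0.8309, 0.0000], ω = ẑ
J2: z=[0.8480, 0.5299, 0.0000] o=[-0.3074, 0.4919, 0.0000] → [-0.1468, 0.2349, -0.6005, 0.8480, 0.5299, 0.0000]
J3: z=[0.4679, -0.7488, -0.4695] o=[-0.2153, 0.3446, 0.3267] → [0.0352, 0.5715, -0.8764, 0.4679, -0.7488, -0.4695]
J4: z=[-0.3923, 0.3001, -0.8695] o=[-0.3366, -0.1303, 0.2176] → [-0.5076, 0.2358, 0.3104, -0.3923, 0.3001, -0.8695]
V = J·q̇ = [0.4593, -0.2004, 0.1635, -0.3833, -0.8176, 0.4732]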